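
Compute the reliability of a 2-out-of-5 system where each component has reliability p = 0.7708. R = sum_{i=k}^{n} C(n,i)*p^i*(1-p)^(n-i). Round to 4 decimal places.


k = 2, n = 5, p = 0.7708
i=2: C(5,2)=10 * 0.7708^2 * 0.2292^3 = 0.0715
i=3: C(5,3)=10 * 0.7708^3 * 0.2292^2 = 0.2406
i=4: C(5,4)=5 * 0.7708^4 * 0.2292^1 = 0.4045
i=5: C(5,5)=1 * 0.7708^5 * 0.2292^0 = 0.2721
R = sum of terms = 0.9887

0.9887


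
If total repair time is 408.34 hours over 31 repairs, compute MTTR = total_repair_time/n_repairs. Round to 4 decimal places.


total_repair_time = 408.34
n_repairs = 31
MTTR = 408.34 / 31
MTTR = 13.1723

13.1723


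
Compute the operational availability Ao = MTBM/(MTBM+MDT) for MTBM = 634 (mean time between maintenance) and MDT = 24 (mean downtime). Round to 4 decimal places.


MTBM = 634
MDT = 24
MTBM + MDT = 658
Ao = 634 / 658
Ao = 0.9635

0.9635


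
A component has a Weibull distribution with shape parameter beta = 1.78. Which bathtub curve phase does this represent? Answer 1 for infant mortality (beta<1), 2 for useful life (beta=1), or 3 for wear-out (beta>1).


beta = 1.78
Compare beta to 1:
beta < 1 => infant mortality (phase 1)
beta = 1 => useful life (phase 2)
beta > 1 => wear-out (phase 3)
Since beta = 1.78, this is wear-out (increasing failure rate)
Phase = 3

3


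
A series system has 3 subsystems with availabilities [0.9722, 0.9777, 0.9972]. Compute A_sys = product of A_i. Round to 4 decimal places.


Subsystems: [0.9722, 0.9777, 0.9972]
After subsystem 1 (A=0.9722): product = 0.9722
After subsystem 2 (A=0.9777): product = 0.9505
After subsystem 3 (A=0.9972): product = 0.9479
A_sys = 0.9479

0.9479


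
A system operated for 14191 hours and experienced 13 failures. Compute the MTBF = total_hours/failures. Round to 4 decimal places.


total_hours = 14191
failures = 13
MTBF = 14191 / 13
MTBF = 1091.6154

1091.6154


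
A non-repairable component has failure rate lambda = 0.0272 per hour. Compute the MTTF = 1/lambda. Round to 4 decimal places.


lambda = 0.0272
MTTF = 1 / 0.0272
MTTF = 36.7647

36.7647


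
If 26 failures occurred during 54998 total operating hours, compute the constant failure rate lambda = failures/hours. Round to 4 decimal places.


failures = 26
total_hours = 54998
lambda = 26 / 54998
lambda = 0.0005

0.0005


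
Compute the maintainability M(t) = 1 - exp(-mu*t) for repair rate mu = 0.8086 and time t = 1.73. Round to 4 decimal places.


mu = 0.8086, t = 1.73
mu * t = 0.8086 * 1.73 = 1.3989
exp(-1.3989) = 0.2469
M(t) = 1 - 0.2469
M(t) = 0.7531

0.7531


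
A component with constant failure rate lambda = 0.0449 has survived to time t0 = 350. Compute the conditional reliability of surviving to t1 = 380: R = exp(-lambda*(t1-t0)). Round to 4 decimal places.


lambda = 0.0449
t0 = 350, t1 = 380
t1 - t0 = 30
lambda * (t1-t0) = 0.0449 * 30 = 1.347
R = exp(-1.347)
R = 0.26

0.26


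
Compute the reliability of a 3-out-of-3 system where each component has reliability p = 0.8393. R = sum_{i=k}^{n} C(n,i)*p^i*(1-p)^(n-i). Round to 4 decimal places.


k = 3, n = 3, p = 0.8393
i=3: C(3,3)=1 * 0.8393^3 * 0.1607^0 = 0.5912
R = sum of terms = 0.5912

0.5912


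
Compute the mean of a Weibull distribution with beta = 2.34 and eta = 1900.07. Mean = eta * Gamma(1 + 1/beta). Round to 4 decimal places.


beta = 2.34, eta = 1900.07
1/beta = 0.4274
1 + 1/beta = 1.4274
Gamma(1.4274) = 0.8861
Mean = 1900.07 * 0.8861
Mean = 1683.6753

1683.6753


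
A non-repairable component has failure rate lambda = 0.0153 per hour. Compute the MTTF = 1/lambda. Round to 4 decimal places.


lambda = 0.0153
MTTF = 1 / 0.0153
MTTF = 65.3595

65.3595


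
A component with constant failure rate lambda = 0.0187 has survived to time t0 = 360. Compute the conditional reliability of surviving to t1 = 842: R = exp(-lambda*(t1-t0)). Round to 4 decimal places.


lambda = 0.0187
t0 = 360, t1 = 842
t1 - t0 = 482
lambda * (t1-t0) = 0.0187 * 482 = 9.0134
R = exp(-9.0134)
R = 0.0001

0.0001


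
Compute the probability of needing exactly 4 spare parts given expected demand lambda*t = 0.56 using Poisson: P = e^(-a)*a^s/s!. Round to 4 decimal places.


a = 0.56, s = 4
e^(-a) = e^(-0.56) = 0.5712
a^s = 0.56^4 = 0.0983
s! = 24
P = 0.5712 * 0.0983 / 24
P = 0.0023

0.0023


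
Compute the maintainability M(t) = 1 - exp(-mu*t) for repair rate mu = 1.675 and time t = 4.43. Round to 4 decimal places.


mu = 1.675, t = 4.43
mu * t = 1.675 * 4.43 = 7.4202
exp(-7.4202) = 0.0006
M(t) = 1 - 0.0006
M(t) = 0.9994

0.9994


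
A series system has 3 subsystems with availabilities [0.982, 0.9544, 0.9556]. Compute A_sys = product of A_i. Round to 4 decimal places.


Subsystems: [0.982, 0.9544, 0.9556]
After subsystem 1 (A=0.982): product = 0.982
After subsystem 2 (A=0.9544): product = 0.9372
After subsystem 3 (A=0.9556): product = 0.8956
A_sys = 0.8956

0.8956


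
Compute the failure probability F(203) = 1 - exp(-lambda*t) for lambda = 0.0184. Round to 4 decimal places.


lambda = 0.0184, t = 203
lambda * t = 3.7352
exp(-3.7352) = 0.0239
F(t) = 1 - 0.0239
F(t) = 0.9761

0.9761


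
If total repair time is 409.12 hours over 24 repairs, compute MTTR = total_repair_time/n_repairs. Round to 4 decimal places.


total_repair_time = 409.12
n_repairs = 24
MTTR = 409.12 / 24
MTTR = 17.0467

17.0467


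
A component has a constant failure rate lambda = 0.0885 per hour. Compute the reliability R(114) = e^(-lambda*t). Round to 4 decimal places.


lambda = 0.0885
t = 114
lambda * t = 10.089
R(t) = e^(-10.089)
R(t) = 0.0

0.0


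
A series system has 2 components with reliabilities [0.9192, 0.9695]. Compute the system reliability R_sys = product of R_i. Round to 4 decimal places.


Components: [0.9192, 0.9695]
After component 1 (R=0.9192): product = 0.9192
After component 2 (R=0.9695): product = 0.8912
R_sys = 0.8912

0.8912


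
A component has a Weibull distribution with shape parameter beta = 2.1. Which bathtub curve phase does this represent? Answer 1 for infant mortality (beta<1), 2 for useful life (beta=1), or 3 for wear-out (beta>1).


beta = 2.1
Compare beta to 1:
beta < 1 => infant mortality (phase 1)
beta = 1 => useful life (phase 2)
beta > 1 => wear-out (phase 3)
Since beta = 2.1, this is wear-out (increasing failure rate)
Phase = 3

3


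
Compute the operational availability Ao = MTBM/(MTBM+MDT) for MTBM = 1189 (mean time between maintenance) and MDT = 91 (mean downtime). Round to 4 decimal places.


MTBM = 1189
MDT = 91
MTBM + MDT = 1280
Ao = 1189 / 1280
Ao = 0.9289

0.9289


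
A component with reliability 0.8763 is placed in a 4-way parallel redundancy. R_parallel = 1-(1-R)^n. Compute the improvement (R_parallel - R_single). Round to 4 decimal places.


R_single = 0.8763, n = 4
1 - R_single = 0.1237
(1 - R_single)^n = 0.1237^4 = 0.0002
R_parallel = 1 - 0.0002 = 0.9998
Improvement = 0.9998 - 0.8763
Improvement = 0.1235

0.1235


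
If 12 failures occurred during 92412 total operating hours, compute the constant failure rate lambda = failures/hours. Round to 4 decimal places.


failures = 12
total_hours = 92412
lambda = 12 / 92412
lambda = 0.0001

0.0001


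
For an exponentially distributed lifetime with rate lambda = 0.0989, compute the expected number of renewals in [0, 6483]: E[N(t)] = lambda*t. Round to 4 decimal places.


lambda = 0.0989
t = 6483
E[N(t)] = lambda * t
E[N(t)] = 0.0989 * 6483
E[N(t)] = 641.1687

641.1687


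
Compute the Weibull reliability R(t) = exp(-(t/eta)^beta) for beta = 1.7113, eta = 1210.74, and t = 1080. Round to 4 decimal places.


beta = 1.7113, eta = 1210.74, t = 1080
t/eta = 1080 / 1210.74 = 0.892
(t/eta)^beta = 0.892^1.7113 = 0.8224
R(t) = exp(-0.8224)
R(t) = 0.4394

0.4394


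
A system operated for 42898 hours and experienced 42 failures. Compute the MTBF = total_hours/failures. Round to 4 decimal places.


total_hours = 42898
failures = 42
MTBF = 42898 / 42
MTBF = 1021.381

1021.381


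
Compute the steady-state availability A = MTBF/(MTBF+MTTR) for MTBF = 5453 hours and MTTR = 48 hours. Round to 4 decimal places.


MTBF = 5453
MTTR = 48
MTBF + MTTR = 5501
A = 5453 / 5501
A = 0.9913

0.9913


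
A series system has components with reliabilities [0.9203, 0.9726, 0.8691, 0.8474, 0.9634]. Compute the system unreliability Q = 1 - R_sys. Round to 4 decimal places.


Components: [0.9203, 0.9726, 0.8691, 0.8474, 0.9634]
After component 1: product = 0.9203
After component 2: product = 0.8951
After component 3: product = 0.7779
After component 4: product = 0.6592
After component 5: product = 0.6351
R_sys = 0.6351
Q = 1 - 0.6351 = 0.3649

0.3649


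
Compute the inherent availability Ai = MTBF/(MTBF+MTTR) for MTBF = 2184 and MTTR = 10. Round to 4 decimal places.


MTBF = 2184
MTTR = 10
MTBF + MTTR = 2194
Ai = 2184 / 2194
Ai = 0.9954

0.9954


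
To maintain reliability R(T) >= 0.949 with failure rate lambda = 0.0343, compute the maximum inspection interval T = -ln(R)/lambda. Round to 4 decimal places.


R_target = 0.949
lambda = 0.0343
-ln(0.949) = 0.0523
T = 0.0523 / 0.0343
T = 1.5261

1.5261


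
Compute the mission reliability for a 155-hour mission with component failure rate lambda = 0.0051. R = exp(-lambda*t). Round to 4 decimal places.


lambda = 0.0051
mission_time = 155
lambda * t = 0.0051 * 155 = 0.7905
R = exp(-0.7905)
R = 0.4536

0.4536


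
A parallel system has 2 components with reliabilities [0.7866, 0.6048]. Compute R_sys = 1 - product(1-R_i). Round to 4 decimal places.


Components: [0.7866, 0.6048]
(1 - 0.7866) = 0.2134, running product = 0.2134
(1 - 0.6048) = 0.3952, running product = 0.0843
Product of (1-R_i) = 0.0843
R_sys = 1 - 0.0843 = 0.9157

0.9157


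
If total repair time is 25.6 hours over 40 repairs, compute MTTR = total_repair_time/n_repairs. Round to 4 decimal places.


total_repair_time = 25.6
n_repairs = 40
MTTR = 25.6 / 40
MTTR = 0.64

0.64


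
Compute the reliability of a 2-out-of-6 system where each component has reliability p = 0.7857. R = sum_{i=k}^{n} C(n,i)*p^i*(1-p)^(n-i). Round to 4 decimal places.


k = 2, n = 6, p = 0.7857
i=2: C(6,2)=15 * 0.7857^2 * 0.2143^4 = 0.0195
i=3: C(6,3)=20 * 0.7857^3 * 0.2143^3 = 0.0955
i=4: C(6,4)=15 * 0.7857^4 * 0.2143^2 = 0.2625
i=5: C(6,5)=6 * 0.7857^5 * 0.2143^1 = 0.385
i=6: C(6,6)=1 * 0.7857^6 * 0.2143^0 = 0.2353
R = sum of terms = 0.9978

0.9978


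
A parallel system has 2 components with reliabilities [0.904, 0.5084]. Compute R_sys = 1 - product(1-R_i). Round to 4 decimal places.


Components: [0.904, 0.5084]
(1 - 0.904) = 0.096, running product = 0.096
(1 - 0.5084) = 0.4916, running product = 0.0472
Product of (1-R_i) = 0.0472
R_sys = 1 - 0.0472 = 0.9528

0.9528


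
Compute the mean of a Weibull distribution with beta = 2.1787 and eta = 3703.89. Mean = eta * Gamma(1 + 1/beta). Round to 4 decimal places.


beta = 2.1787, eta = 3703.89
1/beta = 0.459
1 + 1/beta = 1.459
Gamma(1.459) = 0.8856
Mean = 3703.89 * 0.8856
Mean = 3280.1879

3280.1879


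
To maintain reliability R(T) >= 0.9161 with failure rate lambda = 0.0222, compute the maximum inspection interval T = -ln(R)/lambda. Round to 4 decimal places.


R_target = 0.9161
lambda = 0.0222
-ln(0.9161) = 0.0876
T = 0.0876 / 0.0222
T = 3.9473

3.9473


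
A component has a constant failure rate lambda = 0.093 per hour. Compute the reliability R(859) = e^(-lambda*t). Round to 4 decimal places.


lambda = 0.093
t = 859
lambda * t = 79.887
R(t) = e^(-79.887)
R(t) = 0.0

0.0


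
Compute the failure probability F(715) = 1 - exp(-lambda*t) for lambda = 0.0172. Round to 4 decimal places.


lambda = 0.0172, t = 715
lambda * t = 12.298
exp(-12.298) = 0.0
F(t) = 1 - 0.0
F(t) = 1.0

1.0


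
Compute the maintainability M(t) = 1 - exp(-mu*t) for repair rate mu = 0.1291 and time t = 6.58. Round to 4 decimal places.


mu = 0.1291, t = 6.58
mu * t = 0.1291 * 6.58 = 0.8495
exp(-0.8495) = 0.4276
M(t) = 1 - 0.4276
M(t) = 0.5724

0.5724


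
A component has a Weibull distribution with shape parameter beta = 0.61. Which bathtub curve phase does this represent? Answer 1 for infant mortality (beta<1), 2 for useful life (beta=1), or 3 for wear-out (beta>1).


beta = 0.61
Compare beta to 1:
beta < 1 => infant mortality (phase 1)
beta = 1 => useful life (phase 2)
beta > 1 => wear-out (phase 3)
Since beta = 0.61, this is infant mortality (decreasing failure rate)
Phase = 1

1


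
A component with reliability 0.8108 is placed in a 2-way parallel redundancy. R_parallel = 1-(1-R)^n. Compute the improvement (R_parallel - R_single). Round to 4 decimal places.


R_single = 0.8108, n = 2
1 - R_single = 0.1892
(1 - R_single)^n = 0.1892^2 = 0.0358
R_parallel = 1 - 0.0358 = 0.9642
Improvement = 0.9642 - 0.8108
Improvement = 0.1534

0.1534


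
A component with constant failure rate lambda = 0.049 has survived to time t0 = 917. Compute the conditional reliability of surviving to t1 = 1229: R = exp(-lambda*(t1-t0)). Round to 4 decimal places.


lambda = 0.049
t0 = 917, t1 = 1229
t1 - t0 = 312
lambda * (t1-t0) = 0.049 * 312 = 15.288
R = exp(-15.288)
R = 0.0

0.0


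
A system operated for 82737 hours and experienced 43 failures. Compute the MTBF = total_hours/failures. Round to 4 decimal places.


total_hours = 82737
failures = 43
MTBF = 82737 / 43
MTBF = 1924.1163

1924.1163


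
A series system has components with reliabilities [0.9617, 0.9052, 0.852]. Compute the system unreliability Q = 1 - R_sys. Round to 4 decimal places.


Components: [0.9617, 0.9052, 0.852]
After component 1: product = 0.9617
After component 2: product = 0.8705
After component 3: product = 0.7417
R_sys = 0.7417
Q = 1 - 0.7417 = 0.2583

0.2583


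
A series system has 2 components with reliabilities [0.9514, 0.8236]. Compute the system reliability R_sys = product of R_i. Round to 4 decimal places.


Components: [0.9514, 0.8236]
After component 1 (R=0.9514): product = 0.9514
After component 2 (R=0.8236): product = 0.7836
R_sys = 0.7836

0.7836


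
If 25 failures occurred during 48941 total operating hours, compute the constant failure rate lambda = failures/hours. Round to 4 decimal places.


failures = 25
total_hours = 48941
lambda = 25 / 48941
lambda = 0.0005

0.0005


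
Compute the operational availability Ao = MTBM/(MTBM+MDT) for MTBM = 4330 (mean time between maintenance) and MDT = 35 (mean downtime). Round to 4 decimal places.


MTBM = 4330
MDT = 35
MTBM + MDT = 4365
Ao = 4330 / 4365
Ao = 0.992

0.992


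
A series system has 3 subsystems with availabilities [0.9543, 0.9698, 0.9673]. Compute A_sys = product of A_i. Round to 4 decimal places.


Subsystems: [0.9543, 0.9698, 0.9673]
After subsystem 1 (A=0.9543): product = 0.9543
After subsystem 2 (A=0.9698): product = 0.9255
After subsystem 3 (A=0.9673): product = 0.8952
A_sys = 0.8952

0.8952


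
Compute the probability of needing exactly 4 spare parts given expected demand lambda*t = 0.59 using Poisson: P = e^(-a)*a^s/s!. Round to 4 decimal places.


a = 0.59, s = 4
e^(-a) = e^(-0.59) = 0.5543
a^s = 0.59^4 = 0.1212
s! = 24
P = 0.5543 * 0.1212 / 24
P = 0.0028

0.0028


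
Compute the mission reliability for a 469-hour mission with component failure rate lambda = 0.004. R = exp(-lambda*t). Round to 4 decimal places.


lambda = 0.004
mission_time = 469
lambda * t = 0.004 * 469 = 1.876
R = exp(-1.876)
R = 0.1532

0.1532


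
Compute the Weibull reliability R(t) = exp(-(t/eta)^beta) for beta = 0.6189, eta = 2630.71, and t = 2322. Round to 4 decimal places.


beta = 0.6189, eta = 2630.71, t = 2322
t/eta = 2322 / 2630.71 = 0.8827
(t/eta)^beta = 0.8827^0.6189 = 0.9257
R(t) = exp(-0.9257)
R(t) = 0.3963

0.3963


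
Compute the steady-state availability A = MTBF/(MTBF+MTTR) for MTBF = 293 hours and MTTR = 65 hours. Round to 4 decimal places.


MTBF = 293
MTTR = 65
MTBF + MTTR = 358
A = 293 / 358
A = 0.8184

0.8184


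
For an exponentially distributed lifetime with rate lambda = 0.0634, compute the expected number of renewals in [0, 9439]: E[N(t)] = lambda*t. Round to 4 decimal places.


lambda = 0.0634
t = 9439
E[N(t)] = lambda * t
E[N(t)] = 0.0634 * 9439
E[N(t)] = 598.4326

598.4326


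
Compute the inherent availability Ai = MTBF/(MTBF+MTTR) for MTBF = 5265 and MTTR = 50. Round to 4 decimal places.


MTBF = 5265
MTTR = 50
MTBF + MTTR = 5315
Ai = 5265 / 5315
Ai = 0.9906

0.9906


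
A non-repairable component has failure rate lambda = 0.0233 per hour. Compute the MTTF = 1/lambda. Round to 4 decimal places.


lambda = 0.0233
MTTF = 1 / 0.0233
MTTF = 42.9185

42.9185


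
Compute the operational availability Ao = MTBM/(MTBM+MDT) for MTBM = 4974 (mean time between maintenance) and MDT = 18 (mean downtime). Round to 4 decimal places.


MTBM = 4974
MDT = 18
MTBM + MDT = 4992
Ao = 4974 / 4992
Ao = 0.9964

0.9964


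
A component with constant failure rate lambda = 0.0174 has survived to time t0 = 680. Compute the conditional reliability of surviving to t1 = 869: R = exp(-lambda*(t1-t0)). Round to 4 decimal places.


lambda = 0.0174
t0 = 680, t1 = 869
t1 - t0 = 189
lambda * (t1-t0) = 0.0174 * 189 = 3.2886
R = exp(-3.2886)
R = 0.0373

0.0373


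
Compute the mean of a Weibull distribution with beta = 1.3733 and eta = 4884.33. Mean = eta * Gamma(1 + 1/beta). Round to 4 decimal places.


beta = 1.3733, eta = 4884.33
1/beta = 0.7282
1 + 1/beta = 1.7282
Gamma(1.7282) = 0.9143
Mean = 4884.33 * 0.9143
Mean = 4465.6395

4465.6395


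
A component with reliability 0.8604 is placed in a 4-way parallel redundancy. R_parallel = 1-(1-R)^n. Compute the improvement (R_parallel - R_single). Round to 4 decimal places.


R_single = 0.8604, n = 4
1 - R_single = 0.1396
(1 - R_single)^n = 0.1396^4 = 0.0004
R_parallel = 1 - 0.0004 = 0.9996
Improvement = 0.9996 - 0.8604
Improvement = 0.1392

0.1392


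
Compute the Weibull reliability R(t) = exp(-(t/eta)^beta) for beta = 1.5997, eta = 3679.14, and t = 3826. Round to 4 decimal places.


beta = 1.5997, eta = 3679.14, t = 3826
t/eta = 3826 / 3679.14 = 1.0399
(t/eta)^beta = 1.0399^1.5997 = 1.0646
R(t) = exp(-1.0646)
R(t) = 0.3449

0.3449


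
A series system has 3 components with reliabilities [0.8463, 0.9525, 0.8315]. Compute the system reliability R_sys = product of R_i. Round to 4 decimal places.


Components: [0.8463, 0.9525, 0.8315]
After component 1 (R=0.8463): product = 0.8463
After component 2 (R=0.9525): product = 0.8061
After component 3 (R=0.8315): product = 0.6703
R_sys = 0.6703

0.6703


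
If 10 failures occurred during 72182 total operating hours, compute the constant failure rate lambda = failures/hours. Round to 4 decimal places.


failures = 10
total_hours = 72182
lambda = 10 / 72182
lambda = 0.0001

0.0001


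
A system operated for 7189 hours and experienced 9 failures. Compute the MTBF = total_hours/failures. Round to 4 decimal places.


total_hours = 7189
failures = 9
MTBF = 7189 / 9
MTBF = 798.7778

798.7778


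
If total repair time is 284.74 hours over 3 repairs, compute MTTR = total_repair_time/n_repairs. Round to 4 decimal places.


total_repair_time = 284.74
n_repairs = 3
MTTR = 284.74 / 3
MTTR = 94.9133

94.9133


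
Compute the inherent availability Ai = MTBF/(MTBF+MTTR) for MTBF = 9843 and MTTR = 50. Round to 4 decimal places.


MTBF = 9843
MTTR = 50
MTBF + MTTR = 9893
Ai = 9843 / 9893
Ai = 0.9949

0.9949


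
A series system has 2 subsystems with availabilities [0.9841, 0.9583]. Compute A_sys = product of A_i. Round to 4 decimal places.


Subsystems: [0.9841, 0.9583]
After subsystem 1 (A=0.9841): product = 0.9841
After subsystem 2 (A=0.9583): product = 0.9431
A_sys = 0.9431

0.9431


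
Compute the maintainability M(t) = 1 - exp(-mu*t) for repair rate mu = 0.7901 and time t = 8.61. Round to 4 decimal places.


mu = 0.7901, t = 8.61
mu * t = 0.7901 * 8.61 = 6.8028
exp(-6.8028) = 0.0011
M(t) = 1 - 0.0011
M(t) = 0.9989

0.9989


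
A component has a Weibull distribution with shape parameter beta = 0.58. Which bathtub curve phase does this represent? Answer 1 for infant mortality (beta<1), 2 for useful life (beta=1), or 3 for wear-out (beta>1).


beta = 0.58
Compare beta to 1:
beta < 1 => infant mortality (phase 1)
beta = 1 => useful life (phase 2)
beta > 1 => wear-out (phase 3)
Since beta = 0.58, this is infant mortality (decreasing failure rate)
Phase = 1

1


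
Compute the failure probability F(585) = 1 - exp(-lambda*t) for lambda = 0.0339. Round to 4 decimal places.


lambda = 0.0339, t = 585
lambda * t = 19.8315
exp(-19.8315) = 0.0
F(t) = 1 - 0.0
F(t) = 1.0

1.0


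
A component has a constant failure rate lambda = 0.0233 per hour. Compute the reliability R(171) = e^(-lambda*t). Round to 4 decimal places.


lambda = 0.0233
t = 171
lambda * t = 3.9843
R(t) = e^(-3.9843)
R(t) = 0.0186

0.0186


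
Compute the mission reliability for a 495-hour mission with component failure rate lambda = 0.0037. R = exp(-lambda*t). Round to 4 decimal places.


lambda = 0.0037
mission_time = 495
lambda * t = 0.0037 * 495 = 1.8315
R = exp(-1.8315)
R = 0.1602

0.1602


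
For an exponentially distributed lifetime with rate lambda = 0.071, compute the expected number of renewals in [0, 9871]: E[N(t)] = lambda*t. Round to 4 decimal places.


lambda = 0.071
t = 9871
E[N(t)] = lambda * t
E[N(t)] = 0.071 * 9871
E[N(t)] = 700.841

700.841


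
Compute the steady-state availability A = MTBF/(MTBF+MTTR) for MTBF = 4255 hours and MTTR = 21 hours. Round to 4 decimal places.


MTBF = 4255
MTTR = 21
MTBF + MTTR = 4276
A = 4255 / 4276
A = 0.9951

0.9951


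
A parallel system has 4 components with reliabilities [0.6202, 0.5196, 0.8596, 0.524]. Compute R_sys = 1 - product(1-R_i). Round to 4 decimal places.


Components: [0.6202, 0.5196, 0.8596, 0.524]
(1 - 0.6202) = 0.3798, running product = 0.3798
(1 - 0.5196) = 0.4804, running product = 0.1825
(1 - 0.8596) = 0.1404, running product = 0.0256
(1 - 0.524) = 0.476, running product = 0.0122
Product of (1-R_i) = 0.0122
R_sys = 1 - 0.0122 = 0.9878

0.9878


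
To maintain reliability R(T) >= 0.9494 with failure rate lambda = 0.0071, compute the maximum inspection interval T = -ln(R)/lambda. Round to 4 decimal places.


R_target = 0.9494
lambda = 0.0071
-ln(0.9494) = 0.0519
T = 0.0519 / 0.0071
T = 7.3134

7.3134


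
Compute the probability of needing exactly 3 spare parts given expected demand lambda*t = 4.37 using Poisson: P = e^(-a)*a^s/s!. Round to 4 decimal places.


a = 4.37, s = 3
e^(-a) = e^(-4.37) = 0.0127
a^s = 4.37^3 = 83.4535
s! = 6
P = 0.0127 * 83.4535 / 6
P = 0.176

0.176


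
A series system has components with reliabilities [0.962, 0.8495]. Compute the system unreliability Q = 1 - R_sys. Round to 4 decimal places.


Components: [0.962, 0.8495]
After component 1: product = 0.962
After component 2: product = 0.8172
R_sys = 0.8172
Q = 1 - 0.8172 = 0.1828

0.1828


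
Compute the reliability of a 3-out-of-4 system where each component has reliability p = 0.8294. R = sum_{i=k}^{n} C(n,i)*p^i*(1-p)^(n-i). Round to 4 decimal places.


k = 3, n = 4, p = 0.8294
i=3: C(4,3)=4 * 0.8294^3 * 0.1706^1 = 0.3893
i=4: C(4,4)=1 * 0.8294^4 * 0.1706^0 = 0.4732
R = sum of terms = 0.8626

0.8626


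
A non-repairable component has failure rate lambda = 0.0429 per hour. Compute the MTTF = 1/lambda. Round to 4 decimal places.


lambda = 0.0429
MTTF = 1 / 0.0429
MTTF = 23.31

23.31


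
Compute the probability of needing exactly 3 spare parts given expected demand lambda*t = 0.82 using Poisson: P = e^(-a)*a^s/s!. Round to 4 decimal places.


a = 0.82, s = 3
e^(-a) = e^(-0.82) = 0.4404
a^s = 0.82^3 = 0.5514
s! = 6
P = 0.4404 * 0.5514 / 6
P = 0.0405

0.0405


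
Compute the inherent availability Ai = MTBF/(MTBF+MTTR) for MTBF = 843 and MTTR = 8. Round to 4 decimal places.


MTBF = 843
MTTR = 8
MTBF + MTTR = 851
Ai = 843 / 851
Ai = 0.9906

0.9906


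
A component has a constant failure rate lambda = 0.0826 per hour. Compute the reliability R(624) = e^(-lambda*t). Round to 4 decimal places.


lambda = 0.0826
t = 624
lambda * t = 51.5424
R(t) = e^(-51.5424)
R(t) = 0.0

0.0


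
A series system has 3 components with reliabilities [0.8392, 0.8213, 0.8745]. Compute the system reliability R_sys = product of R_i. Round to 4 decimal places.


Components: [0.8392, 0.8213, 0.8745]
After component 1 (R=0.8392): product = 0.8392
After component 2 (R=0.8213): product = 0.6892
After component 3 (R=0.8745): product = 0.6027
R_sys = 0.6027

0.6027


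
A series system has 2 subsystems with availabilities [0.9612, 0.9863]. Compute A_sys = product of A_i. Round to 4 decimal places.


Subsystems: [0.9612, 0.9863]
After subsystem 1 (A=0.9612): product = 0.9612
After subsystem 2 (A=0.9863): product = 0.948
A_sys = 0.948

0.948


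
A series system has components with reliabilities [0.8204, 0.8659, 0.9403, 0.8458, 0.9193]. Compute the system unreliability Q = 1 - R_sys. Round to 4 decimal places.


Components: [0.8204, 0.8659, 0.9403, 0.8458, 0.9193]
After component 1: product = 0.8204
After component 2: product = 0.7104
After component 3: product = 0.668
After component 4: product = 0.565
After component 5: product = 0.5194
R_sys = 0.5194
Q = 1 - 0.5194 = 0.4806

0.4806


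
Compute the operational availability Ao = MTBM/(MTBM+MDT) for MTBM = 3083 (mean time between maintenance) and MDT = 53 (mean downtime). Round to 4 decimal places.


MTBM = 3083
MDT = 53
MTBM + MDT = 3136
Ao = 3083 / 3136
Ao = 0.9831

0.9831


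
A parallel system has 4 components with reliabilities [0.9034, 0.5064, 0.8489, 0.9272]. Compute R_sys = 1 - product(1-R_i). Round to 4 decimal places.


Components: [0.9034, 0.5064, 0.8489, 0.9272]
(1 - 0.9034) = 0.0966, running product = 0.0966
(1 - 0.5064) = 0.4936, running product = 0.0477
(1 - 0.8489) = 0.1511, running product = 0.0072
(1 - 0.9272) = 0.0728, running product = 0.0005
Product of (1-R_i) = 0.0005
R_sys = 1 - 0.0005 = 0.9995

0.9995


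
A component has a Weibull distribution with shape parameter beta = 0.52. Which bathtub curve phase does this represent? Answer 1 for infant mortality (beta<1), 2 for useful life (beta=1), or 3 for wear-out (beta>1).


beta = 0.52
Compare beta to 1:
beta < 1 => infant mortality (phase 1)
beta = 1 => useful life (phase 2)
beta > 1 => wear-out (phase 3)
Since beta = 0.52, this is infant mortality (decreasing failure rate)
Phase = 1

1


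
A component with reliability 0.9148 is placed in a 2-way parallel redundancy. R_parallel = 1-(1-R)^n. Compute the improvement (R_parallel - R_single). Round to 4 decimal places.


R_single = 0.9148, n = 2
1 - R_single = 0.0852
(1 - R_single)^n = 0.0852^2 = 0.0073
R_parallel = 1 - 0.0073 = 0.9927
Improvement = 0.9927 - 0.9148
Improvement = 0.0779

0.0779


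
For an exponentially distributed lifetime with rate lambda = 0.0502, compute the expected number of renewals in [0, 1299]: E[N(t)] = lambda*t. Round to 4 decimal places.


lambda = 0.0502
t = 1299
E[N(t)] = lambda * t
E[N(t)] = 0.0502 * 1299
E[N(t)] = 65.2098

65.2098


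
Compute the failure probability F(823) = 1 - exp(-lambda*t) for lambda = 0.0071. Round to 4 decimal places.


lambda = 0.0071, t = 823
lambda * t = 5.8433
exp(-5.8433) = 0.0029
F(t) = 1 - 0.0029
F(t) = 0.9971

0.9971


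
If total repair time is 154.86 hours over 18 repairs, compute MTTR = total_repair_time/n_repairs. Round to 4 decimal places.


total_repair_time = 154.86
n_repairs = 18
MTTR = 154.86 / 18
MTTR = 8.6033

8.6033


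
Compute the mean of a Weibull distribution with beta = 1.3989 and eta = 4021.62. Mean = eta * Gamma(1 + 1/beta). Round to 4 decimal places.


beta = 1.3989, eta = 4021.62
1/beta = 0.7148
1 + 1/beta = 1.7148
Gamma(1.7148) = 0.9115
Mean = 4021.62 * 0.9115
Mean = 3665.8514

3665.8514


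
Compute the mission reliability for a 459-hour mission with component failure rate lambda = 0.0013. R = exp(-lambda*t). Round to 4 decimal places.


lambda = 0.0013
mission_time = 459
lambda * t = 0.0013 * 459 = 0.5967
R = exp(-0.5967)
R = 0.5506

0.5506


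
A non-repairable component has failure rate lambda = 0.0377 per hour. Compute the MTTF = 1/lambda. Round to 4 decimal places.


lambda = 0.0377
MTTF = 1 / 0.0377
MTTF = 26.5252

26.5252


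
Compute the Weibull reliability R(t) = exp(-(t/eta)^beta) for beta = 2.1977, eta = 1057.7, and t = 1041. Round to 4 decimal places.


beta = 2.1977, eta = 1057.7, t = 1041
t/eta = 1041 / 1057.7 = 0.9842
(t/eta)^beta = 0.9842^2.1977 = 0.9656
R(t) = exp(-0.9656)
R(t) = 0.3807

0.3807


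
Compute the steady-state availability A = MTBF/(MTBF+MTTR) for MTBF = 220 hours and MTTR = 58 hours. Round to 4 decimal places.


MTBF = 220
MTTR = 58
MTBF + MTTR = 278
A = 220 / 278
A = 0.7914

0.7914


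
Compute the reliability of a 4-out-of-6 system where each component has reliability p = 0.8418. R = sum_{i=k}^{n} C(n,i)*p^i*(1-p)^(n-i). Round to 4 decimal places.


k = 4, n = 6, p = 0.8418
i=4: C(6,4)=15 * 0.8418^4 * 0.1582^2 = 0.1885
i=5: C(6,5)=6 * 0.8418^5 * 0.1582^1 = 0.4012
i=6: C(6,6)=1 * 0.8418^6 * 0.1582^0 = 0.3558
R = sum of terms = 0.9456

0.9456


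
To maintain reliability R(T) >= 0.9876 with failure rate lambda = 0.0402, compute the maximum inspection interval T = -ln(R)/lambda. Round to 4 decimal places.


R_target = 0.9876
lambda = 0.0402
-ln(0.9876) = 0.0125
T = 0.0125 / 0.0402
T = 0.3104

0.3104


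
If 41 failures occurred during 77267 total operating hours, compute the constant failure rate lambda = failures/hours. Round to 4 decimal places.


failures = 41
total_hours = 77267
lambda = 41 / 77267
lambda = 0.0005

0.0005


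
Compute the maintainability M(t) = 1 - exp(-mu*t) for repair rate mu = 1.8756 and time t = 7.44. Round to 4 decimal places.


mu = 1.8756, t = 7.44
mu * t = 1.8756 * 7.44 = 13.9545
exp(-13.9545) = 0.0
M(t) = 1 - 0.0
M(t) = 1.0

1.0


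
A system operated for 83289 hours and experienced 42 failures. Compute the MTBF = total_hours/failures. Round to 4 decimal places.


total_hours = 83289
failures = 42
MTBF = 83289 / 42
MTBF = 1983.0714

1983.0714


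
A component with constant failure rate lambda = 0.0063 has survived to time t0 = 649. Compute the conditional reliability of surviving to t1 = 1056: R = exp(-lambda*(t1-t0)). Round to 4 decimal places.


lambda = 0.0063
t0 = 649, t1 = 1056
t1 - t0 = 407
lambda * (t1-t0) = 0.0063 * 407 = 2.5641
R = exp(-2.5641)
R = 0.077

0.077


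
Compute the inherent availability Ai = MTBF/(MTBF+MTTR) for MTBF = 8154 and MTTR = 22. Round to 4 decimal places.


MTBF = 8154
MTTR = 22
MTBF + MTTR = 8176
Ai = 8154 / 8176
Ai = 0.9973

0.9973


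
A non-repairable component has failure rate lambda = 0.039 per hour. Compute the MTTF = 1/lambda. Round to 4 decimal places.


lambda = 0.039
MTTF = 1 / 0.039
MTTF = 25.641

25.641


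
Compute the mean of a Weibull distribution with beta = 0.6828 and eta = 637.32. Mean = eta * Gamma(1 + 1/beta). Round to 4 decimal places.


beta = 0.6828, eta = 637.32
1/beta = 1.4646
1 + 1/beta = 2.4646
Gamma(2.4646) = 1.297
Mean = 637.32 * 1.297
Mean = 826.6183

826.6183


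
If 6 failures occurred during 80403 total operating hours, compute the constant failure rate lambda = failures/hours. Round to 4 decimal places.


failures = 6
total_hours = 80403
lambda = 6 / 80403
lambda = 0.0001

0.0001


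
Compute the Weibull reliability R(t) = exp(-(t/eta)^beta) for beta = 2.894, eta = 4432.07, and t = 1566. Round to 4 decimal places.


beta = 2.894, eta = 4432.07, t = 1566
t/eta = 1566 / 4432.07 = 0.3533
(t/eta)^beta = 0.3533^2.894 = 0.0493
R(t) = exp(-0.0493)
R(t) = 0.9519

0.9519


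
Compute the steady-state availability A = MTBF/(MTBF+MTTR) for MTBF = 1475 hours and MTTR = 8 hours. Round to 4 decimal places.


MTBF = 1475
MTTR = 8
MTBF + MTTR = 1483
A = 1475 / 1483
A = 0.9946

0.9946


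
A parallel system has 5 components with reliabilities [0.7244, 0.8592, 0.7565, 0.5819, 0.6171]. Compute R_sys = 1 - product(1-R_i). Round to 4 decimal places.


Components: [0.7244, 0.8592, 0.7565, 0.5819, 0.6171]
(1 - 0.7244) = 0.2756, running product = 0.2756
(1 - 0.8592) = 0.1408, running product = 0.0388
(1 - 0.7565) = 0.2435, running product = 0.0094
(1 - 0.5819) = 0.4181, running product = 0.004
(1 - 0.6171) = 0.3829, running product = 0.0015
Product of (1-R_i) = 0.0015
R_sys = 1 - 0.0015 = 0.9985

0.9985


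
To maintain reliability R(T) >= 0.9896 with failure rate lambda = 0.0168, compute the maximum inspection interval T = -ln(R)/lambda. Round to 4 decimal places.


R_target = 0.9896
lambda = 0.0168
-ln(0.9896) = 0.0105
T = 0.0105 / 0.0168
T = 0.6223

0.6223


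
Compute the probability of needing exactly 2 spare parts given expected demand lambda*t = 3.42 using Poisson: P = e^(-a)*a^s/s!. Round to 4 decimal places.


a = 3.42, s = 2
e^(-a) = e^(-3.42) = 0.0327
a^s = 3.42^2 = 11.6964
s! = 2
P = 0.0327 * 11.6964 / 2
P = 0.1913

0.1913


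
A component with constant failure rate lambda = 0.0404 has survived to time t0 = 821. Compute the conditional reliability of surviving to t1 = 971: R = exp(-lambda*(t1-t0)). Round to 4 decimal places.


lambda = 0.0404
t0 = 821, t1 = 971
t1 - t0 = 150
lambda * (t1-t0) = 0.0404 * 150 = 6.06
R = exp(-6.06)
R = 0.0023

0.0023


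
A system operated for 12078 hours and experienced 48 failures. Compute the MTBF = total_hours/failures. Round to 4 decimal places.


total_hours = 12078
failures = 48
MTBF = 12078 / 48
MTBF = 251.625

251.625


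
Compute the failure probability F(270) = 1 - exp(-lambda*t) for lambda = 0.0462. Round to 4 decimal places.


lambda = 0.0462, t = 270
lambda * t = 12.474
exp(-12.474) = 0.0
F(t) = 1 - 0.0
F(t) = 1.0

1.0


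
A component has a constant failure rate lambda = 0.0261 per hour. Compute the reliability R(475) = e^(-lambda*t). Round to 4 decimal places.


lambda = 0.0261
t = 475
lambda * t = 12.3975
R(t) = e^(-12.3975)
R(t) = 0.0

0.0


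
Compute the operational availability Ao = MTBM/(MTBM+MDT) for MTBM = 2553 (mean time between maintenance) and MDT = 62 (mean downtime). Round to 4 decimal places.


MTBM = 2553
MDT = 62
MTBM + MDT = 2615
Ao = 2553 / 2615
Ao = 0.9763

0.9763


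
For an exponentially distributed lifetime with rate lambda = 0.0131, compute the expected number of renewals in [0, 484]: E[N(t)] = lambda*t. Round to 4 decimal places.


lambda = 0.0131
t = 484
E[N(t)] = lambda * t
E[N(t)] = 0.0131 * 484
E[N(t)] = 6.3404

6.3404


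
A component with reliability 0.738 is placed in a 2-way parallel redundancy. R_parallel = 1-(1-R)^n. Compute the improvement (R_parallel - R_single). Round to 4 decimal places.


R_single = 0.738, n = 2
1 - R_single = 0.262
(1 - R_single)^n = 0.262^2 = 0.0686
R_parallel = 1 - 0.0686 = 0.9314
Improvement = 0.9314 - 0.738
Improvement = 0.1934

0.1934


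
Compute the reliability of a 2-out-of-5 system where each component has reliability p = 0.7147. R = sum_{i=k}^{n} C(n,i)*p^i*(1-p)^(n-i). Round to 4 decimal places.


k = 2, n = 5, p = 0.7147
i=2: C(5,2)=10 * 0.7147^2 * 0.2853^3 = 0.1186
i=3: C(5,3)=10 * 0.7147^3 * 0.2853^2 = 0.2971
i=4: C(5,4)=5 * 0.7147^4 * 0.2853^1 = 0.3722
i=5: C(5,5)=1 * 0.7147^5 * 0.2853^0 = 0.1865
R = sum of terms = 0.9744

0.9744


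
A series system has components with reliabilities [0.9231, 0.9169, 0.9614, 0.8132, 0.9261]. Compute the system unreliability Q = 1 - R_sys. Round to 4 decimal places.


Components: [0.9231, 0.9169, 0.9614, 0.8132, 0.9261]
After component 1: product = 0.9231
After component 2: product = 0.8464
After component 3: product = 0.8137
After component 4: product = 0.6617
After component 5: product = 0.6128
R_sys = 0.6128
Q = 1 - 0.6128 = 0.3872

0.3872


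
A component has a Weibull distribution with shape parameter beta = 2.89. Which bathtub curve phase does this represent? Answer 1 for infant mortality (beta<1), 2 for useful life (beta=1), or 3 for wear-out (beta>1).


beta = 2.89
Compare beta to 1:
beta < 1 => infant mortality (phase 1)
beta = 1 => useful life (phase 2)
beta > 1 => wear-out (phase 3)
Since beta = 2.89, this is wear-out (increasing failure rate)
Phase = 3

3


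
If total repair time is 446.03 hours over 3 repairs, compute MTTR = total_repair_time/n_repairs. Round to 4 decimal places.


total_repair_time = 446.03
n_repairs = 3
MTTR = 446.03 / 3
MTTR = 148.6767

148.6767


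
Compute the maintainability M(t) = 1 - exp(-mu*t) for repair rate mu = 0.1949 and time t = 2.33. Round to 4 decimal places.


mu = 0.1949, t = 2.33
mu * t = 0.1949 * 2.33 = 0.4541
exp(-0.4541) = 0.635
M(t) = 1 - 0.635
M(t) = 0.365

0.365


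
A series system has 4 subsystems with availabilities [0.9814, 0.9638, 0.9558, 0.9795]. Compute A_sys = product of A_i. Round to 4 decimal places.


Subsystems: [0.9814, 0.9638, 0.9558, 0.9795]
After subsystem 1 (A=0.9814): product = 0.9814
After subsystem 2 (A=0.9638): product = 0.9459
After subsystem 3 (A=0.9558): product = 0.9041
After subsystem 4 (A=0.9795): product = 0.8855
A_sys = 0.8855

0.8855


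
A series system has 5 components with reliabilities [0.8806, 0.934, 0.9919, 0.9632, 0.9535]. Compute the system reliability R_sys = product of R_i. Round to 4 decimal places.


Components: [0.8806, 0.934, 0.9919, 0.9632, 0.9535]
After component 1 (R=0.8806): product = 0.8806
After component 2 (R=0.934): product = 0.8225
After component 3 (R=0.9919): product = 0.8158
After component 4 (R=0.9632): product = 0.7858
After component 5 (R=0.9535): product = 0.7493
R_sys = 0.7493

0.7493


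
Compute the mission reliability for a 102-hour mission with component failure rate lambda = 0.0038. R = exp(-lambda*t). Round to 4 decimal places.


lambda = 0.0038
mission_time = 102
lambda * t = 0.0038 * 102 = 0.3876
R = exp(-0.3876)
R = 0.6787

0.6787


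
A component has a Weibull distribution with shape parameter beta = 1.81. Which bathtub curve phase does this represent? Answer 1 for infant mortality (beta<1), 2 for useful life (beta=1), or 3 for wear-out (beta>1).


beta = 1.81
Compare beta to 1:
beta < 1 => infant mortality (phase 1)
beta = 1 => useful life (phase 2)
beta > 1 => wear-out (phase 3)
Since beta = 1.81, this is wear-out (increasing failure rate)
Phase = 3

3


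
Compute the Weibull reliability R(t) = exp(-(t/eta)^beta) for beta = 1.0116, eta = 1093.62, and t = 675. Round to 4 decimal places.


beta = 1.0116, eta = 1093.62, t = 675
t/eta = 675 / 1093.62 = 0.6172
(t/eta)^beta = 0.6172^1.0116 = 0.6138
R(t) = exp(-0.6138)
R(t) = 0.5413

0.5413


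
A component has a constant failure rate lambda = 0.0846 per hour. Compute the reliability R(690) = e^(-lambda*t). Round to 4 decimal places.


lambda = 0.0846
t = 690
lambda * t = 58.374
R(t) = e^(-58.374)
R(t) = 0.0

0.0


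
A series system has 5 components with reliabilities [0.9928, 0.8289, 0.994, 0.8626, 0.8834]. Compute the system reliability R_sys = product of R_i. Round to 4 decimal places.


Components: [0.9928, 0.8289, 0.994, 0.8626, 0.8834]
After component 1 (R=0.9928): product = 0.9928
After component 2 (R=0.8289): product = 0.8229
After component 3 (R=0.994): product = 0.818
After component 4 (R=0.8626): product = 0.7056
After component 5 (R=0.8834): product = 0.6233
R_sys = 0.6233

0.6233


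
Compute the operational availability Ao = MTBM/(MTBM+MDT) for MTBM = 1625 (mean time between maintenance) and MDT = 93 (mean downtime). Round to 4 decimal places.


MTBM = 1625
MDT = 93
MTBM + MDT = 1718
Ao = 1625 / 1718
Ao = 0.9459

0.9459


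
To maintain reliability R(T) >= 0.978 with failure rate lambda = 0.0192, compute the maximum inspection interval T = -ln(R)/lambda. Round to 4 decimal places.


R_target = 0.978
lambda = 0.0192
-ln(0.978) = 0.0222
T = 0.0222 / 0.0192
T = 1.1586

1.1586


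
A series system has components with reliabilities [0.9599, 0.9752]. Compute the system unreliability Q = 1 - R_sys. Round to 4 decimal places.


Components: [0.9599, 0.9752]
After component 1: product = 0.9599
After component 2: product = 0.9361
R_sys = 0.9361
Q = 1 - 0.9361 = 0.0639

0.0639
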